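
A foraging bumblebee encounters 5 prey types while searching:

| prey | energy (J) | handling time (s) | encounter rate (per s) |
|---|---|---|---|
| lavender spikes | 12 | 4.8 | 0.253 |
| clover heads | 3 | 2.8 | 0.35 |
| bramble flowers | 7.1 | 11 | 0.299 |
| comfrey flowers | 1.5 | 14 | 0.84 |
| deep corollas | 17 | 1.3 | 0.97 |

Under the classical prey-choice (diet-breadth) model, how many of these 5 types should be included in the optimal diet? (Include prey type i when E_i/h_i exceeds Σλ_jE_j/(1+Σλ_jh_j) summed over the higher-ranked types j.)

Profitabilities (E/h, J/s): deep corollas 13.1, lavender spikes 2.5, clover heads 1.07, bramble flowers 0.645, comfrey flowers 0.107. Add prey in this order while the next type's profitability exceeds the intake rate on those already taken.
Rate on top 1: 7.293. lavender spikes: 2.5 < 7.293 → exclude; stop.
Optimal diet: deep corollas — 1 of 5 types.

1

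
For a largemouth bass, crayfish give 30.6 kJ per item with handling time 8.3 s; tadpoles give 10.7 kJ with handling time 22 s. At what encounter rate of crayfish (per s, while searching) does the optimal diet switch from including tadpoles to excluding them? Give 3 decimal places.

Drop tadpoles once their profitability E₂/h₂ falls below the rate achievable on crayfish alone: E₂/h₂ = λE₁/(1 + λh₁).
Solve for λ: λE₁h₂ = E₂(1 + λh₁) → λ(E₁h₂ − E₂h₁) = E₂ → λ = E₂/(E₁h₂ − E₂h₁).
λ = 10.7/(30.6×22 − 10.7×8.3) = 10.7/584.4 = 0.01831 per s.

0.018 per s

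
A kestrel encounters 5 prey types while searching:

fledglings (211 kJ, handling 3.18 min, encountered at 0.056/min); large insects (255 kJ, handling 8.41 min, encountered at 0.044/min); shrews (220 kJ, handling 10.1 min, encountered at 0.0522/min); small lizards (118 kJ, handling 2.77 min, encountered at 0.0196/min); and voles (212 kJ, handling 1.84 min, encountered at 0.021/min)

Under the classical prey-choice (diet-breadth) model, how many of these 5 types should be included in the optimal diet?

5

Profitabilities (E/h, kJ/min): voles 115, fledglings 66.4, small lizards 42.6, large insects 30.3, shrews 21.8. Add prey in this order while the next type's profitability exceeds the intake rate on those already taken.
Rate on top 1: 4.286. fledglings: 66.4 > 4.286 → include.
Rate on top 2: 13.37. small lizards: 42.6 > 13.37 → include.
Rate on top 3: 14.62. large insects: 30.3 > 14.62 → include.
Rate on top 4: 18.16. shrews: 21.8 > 18.16 → include.
Optimal diet: voles, fledglings, small lizards, large insects, shrews — 5 of 5 types.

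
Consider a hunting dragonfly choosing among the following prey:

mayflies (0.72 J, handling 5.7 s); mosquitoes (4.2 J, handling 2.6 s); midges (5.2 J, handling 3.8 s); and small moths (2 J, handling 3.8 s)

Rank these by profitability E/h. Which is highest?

mosquitoes

Profitability E/h (J/s): mayflies = 0.72/5.7 = 0.126, mosquitoes = 4.2/2.6 = 1.62, midges = 5.2/3.8 = 1.37, small moths = 2/3.8 = 0.526.
Ranked: mosquitoes > midges > small moths > mayflies.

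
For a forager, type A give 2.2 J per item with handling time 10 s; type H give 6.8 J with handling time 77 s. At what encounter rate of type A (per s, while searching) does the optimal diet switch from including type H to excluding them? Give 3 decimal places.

0.067 per s

Drop type H once their profitability E₂/h₂ falls below the rate achievable on type A alone: E₂/h₂ = λE₁/(1 + λh₁).
Solve for λ: λE₁h₂ = E₂(1 + λh₁) → λ(E₁h₂ − E₂h₁) = E₂ → λ = E₂/(E₁h₂ − E₂h₁).
λ = 6.8/(2.2×77 − 6.8×10) = 6.8/101.4 = 0.06706 per s.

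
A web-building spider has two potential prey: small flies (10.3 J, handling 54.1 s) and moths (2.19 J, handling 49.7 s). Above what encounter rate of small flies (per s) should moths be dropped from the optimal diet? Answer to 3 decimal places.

Drop moths once their profitability E₂/h₂ falls below the rate achievable on small flies alone: E₂/h₂ = λE₁/(1 + λh₁).
Solve for λ: λE₁h₂ = E₂(1 + λh₁) → λ(E₁h₂ − E₂h₁) = E₂ → λ = E₂/(E₁h₂ − E₂h₁).
λ = 2.19/(10.3×49.7 − 2.19×54.1) = 2.19/393.4 = 0.005566 per s.

0.006 per s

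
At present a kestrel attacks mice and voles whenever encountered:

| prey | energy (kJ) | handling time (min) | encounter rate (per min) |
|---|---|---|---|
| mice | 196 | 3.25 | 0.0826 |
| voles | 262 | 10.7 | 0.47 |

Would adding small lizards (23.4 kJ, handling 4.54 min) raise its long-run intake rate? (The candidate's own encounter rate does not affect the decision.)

Current rate: (0.0826×196 + 0.47×262)/(1 + 0.0826×3.25 + 0.47×10.7) = 22.12 kJ/min.
small lizards: E/h = 23.4/4.54 = 5.154 kJ/min.
5.154 < 22.12, so adding small lizards would lower the average — exclude it.

No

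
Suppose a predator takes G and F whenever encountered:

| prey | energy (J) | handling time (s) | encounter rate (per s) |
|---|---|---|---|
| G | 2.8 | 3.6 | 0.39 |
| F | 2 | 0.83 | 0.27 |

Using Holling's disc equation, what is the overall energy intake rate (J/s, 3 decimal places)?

0.621 J/s

R = (0.39×2.8 + 0.27×2) / (1 + 0.39×3.6 + 0.27×0.83) = 1.632/2.628 = 0.621 J/s.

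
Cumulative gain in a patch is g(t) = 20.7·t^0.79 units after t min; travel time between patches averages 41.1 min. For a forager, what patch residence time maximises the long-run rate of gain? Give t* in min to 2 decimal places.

Maximise g(t)/(T+t): set derivative to zero → g'(t)(T+t) = g(t).
g'(t) = 0.79·20.7·t^-0.21. Setting 0.79·20.7·t^-0.21 = 20.7·t^0.79/(41.1+t) gives 0.79(41.1+t) = t, so 0.21·t = 0.79×41.1.
t* = 0.79×41.1/0.21 = 154.6 min.

154.61 min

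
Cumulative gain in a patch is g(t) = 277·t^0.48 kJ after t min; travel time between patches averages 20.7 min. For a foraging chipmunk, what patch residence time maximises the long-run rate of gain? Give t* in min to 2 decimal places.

Maximise g(t)/(T+t): set derivative to zero → g'(t)(T+t) = g(t).
g'(t) = 0.48·277·t^-0.52. Setting 0.48·277·t^-0.52 = 277·t^0.48/(20.7+t) gives 0.48(20.7+t) = t, so 0.52·t = 0.48×20.7.
t* = 0.48×20.7/0.52 = 19.11 min.

19.11 min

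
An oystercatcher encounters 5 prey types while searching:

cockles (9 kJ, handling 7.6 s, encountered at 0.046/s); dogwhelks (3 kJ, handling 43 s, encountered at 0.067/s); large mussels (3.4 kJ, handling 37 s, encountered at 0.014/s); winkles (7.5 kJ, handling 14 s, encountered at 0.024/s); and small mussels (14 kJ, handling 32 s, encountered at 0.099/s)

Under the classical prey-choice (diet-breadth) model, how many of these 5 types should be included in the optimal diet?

E/h in descending order: cockles 1.18, winkles 0.536, small mussels 0.438, large mussels 0.0919, dogwhelks 0.0698 kJ/s. The optimal diet is the largest prefix of this list for which every included type satisfies E_i/h_i > R on the types above it.
Rate on top 1: 0.3068. winkles: 0.536 > 0.3068 → include.
Rate on top 2: 0.3524. small mussels: 0.438 > 0.3524 → include.
Rate on top 3: 0.4079. large mussels: 0.0919 < 0.4079 → exclude; stop.
Optimal diet: cockles, winkles, small mussels — 3 of 5 types.

3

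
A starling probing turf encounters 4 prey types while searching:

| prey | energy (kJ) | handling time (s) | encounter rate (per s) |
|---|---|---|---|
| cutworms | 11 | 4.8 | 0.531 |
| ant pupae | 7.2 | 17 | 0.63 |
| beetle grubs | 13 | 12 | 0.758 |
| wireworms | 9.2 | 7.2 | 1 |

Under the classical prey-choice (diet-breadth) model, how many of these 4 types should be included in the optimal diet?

1

Rank by E/h (kJ/s): cutworms 2.29, wireworms 1.28, beetle grubs 1.08, ant pupae 0.424. Include each in turn until the next type's E/h falls below the running intake rate.
Rate on top 1: 1.646. wireworms: 1.28 < 1.646 → exclude; stop.
Optimal diet: cutworms — 1 of 4 types.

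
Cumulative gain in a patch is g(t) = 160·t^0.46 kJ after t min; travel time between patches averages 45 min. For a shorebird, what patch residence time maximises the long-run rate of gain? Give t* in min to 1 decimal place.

Optimal t* satisfies g'(t*) = g(t*)/(T + t*).
g'(t) = 0.46·160·t^-0.54. Setting 0.46·160·t^-0.54 = 160·t^0.46/(45+t) gives 0.46(45+t) = t, so 0.54·t = 0.46×45.
t* = 0.46×45/0.54 = 38.33 min.

38.3 min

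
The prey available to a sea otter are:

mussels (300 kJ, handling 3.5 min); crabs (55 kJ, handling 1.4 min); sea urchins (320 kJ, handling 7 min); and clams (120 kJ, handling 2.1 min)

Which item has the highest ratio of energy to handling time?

In descending order of E/h:
mussels: 300/3.5 = 85.7 kJ/min
clams: 120/2.1 = 57.1 kJ/min
sea urchins: 320/7 = 45.7 kJ/min
crabs: 55/1.4 = 39.3 kJ/min

mussels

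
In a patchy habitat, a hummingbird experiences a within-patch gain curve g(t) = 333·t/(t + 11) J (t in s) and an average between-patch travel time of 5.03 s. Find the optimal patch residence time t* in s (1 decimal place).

Maximise g(t)/(T+t): set derivative to zero → g'(t)(T+t) = g(t).
g'(t) = 333·11/(t + 11)². Setting 333·11/(t+11)² = 333t/[(t+11)(5.03+t)] gives 11(5.03+t) = t(t+11), so t² = 11×5.03 = 55.33.
t* = √55.33 = 7.438 s.

7.4 s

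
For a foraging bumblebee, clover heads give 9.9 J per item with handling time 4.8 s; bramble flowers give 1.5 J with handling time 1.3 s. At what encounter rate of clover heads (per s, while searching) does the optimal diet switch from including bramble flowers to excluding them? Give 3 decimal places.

The zero-one rule: include bramble flowers iff E₂/h₂ > λE₁/(1+λh₁). Equality gives the switch point.
λE₁h₂ = E₂ + λE₂h₁ ⇒ λ = E₂/(E₁h₂ − E₂h₁) = 1.5/(12.87 − 7.2) = 0.2646 per s.

0.265 per s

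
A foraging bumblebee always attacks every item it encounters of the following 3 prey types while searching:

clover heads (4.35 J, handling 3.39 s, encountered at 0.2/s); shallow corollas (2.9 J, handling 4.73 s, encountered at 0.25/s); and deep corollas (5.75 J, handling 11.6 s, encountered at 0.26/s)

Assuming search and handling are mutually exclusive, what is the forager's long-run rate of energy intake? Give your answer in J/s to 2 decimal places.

0.53 J/s

Energy encountered per unit search time: 0.2×4.35 + 0.25×2.9 + 0.26×5.75 = 3.09 J/s.
Handling time per unit search time: 0.2×3.39 + 0.25×4.73 + 0.26×11.6 = 4.877.
Rate = 3.09/(1 + 4.877) = 0.5258 J/s.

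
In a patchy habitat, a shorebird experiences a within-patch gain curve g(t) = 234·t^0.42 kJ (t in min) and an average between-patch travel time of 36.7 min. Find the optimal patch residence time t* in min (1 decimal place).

By the marginal value theorem, leave when the instantaneous gain rate g'(t) equals the habitat-wide average g(t)/(T + t).
g'(t) = 0.42·234·t^-0.58. Setting 0.42·234·t^-0.58 = 234·t^0.42/(36.7+t) gives 0.42(36.7+t) = t, so 0.58·t = 0.42×36.7.
t* = 0.42×36.7/0.58 = 26.58 min.

26.6 min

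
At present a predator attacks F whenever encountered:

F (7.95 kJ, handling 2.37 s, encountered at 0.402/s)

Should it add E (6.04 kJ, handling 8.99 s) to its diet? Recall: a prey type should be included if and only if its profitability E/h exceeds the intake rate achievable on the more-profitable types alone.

On F alone, R = ΣλE/(1+Σλh) = 3.196/1.953 = 1.637 kJ/s.
Profitability of E: 6.04/8.99 = 0.6719 kJ/s.
Since 0.6719 < R, time spent handling E is better spent searching.

No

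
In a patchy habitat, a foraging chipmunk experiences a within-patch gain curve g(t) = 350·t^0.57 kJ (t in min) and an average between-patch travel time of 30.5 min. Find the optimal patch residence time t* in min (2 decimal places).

40.43 min

Optimal t* satisfies g'(t*) = g(t*)/(T + t*).
g'(t) = 0.57·350·t^-0.43. Setting 0.57·350·t^-0.43 = 350·t^0.57/(30.5+t) gives 0.57(30.5+t) = t, so 0.43·t = 0.57×30.5.
t* = 0.57×30.5/0.43 = 40.43 min.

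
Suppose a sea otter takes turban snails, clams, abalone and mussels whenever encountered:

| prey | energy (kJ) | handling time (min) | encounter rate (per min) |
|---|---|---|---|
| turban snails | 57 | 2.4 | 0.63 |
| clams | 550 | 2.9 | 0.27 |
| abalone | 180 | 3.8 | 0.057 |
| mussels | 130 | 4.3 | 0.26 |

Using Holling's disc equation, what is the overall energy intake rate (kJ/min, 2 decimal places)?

R = (0.63×57 + 0.27×550 + 0.057×180 + 0.26×130) / (1 + 0.63×2.4 + 0.27×2.9 + 0.057×3.8 + 0.26×4.3) = 228.5/4.63 = 49.35 kJ/min.

49.35 kJ/min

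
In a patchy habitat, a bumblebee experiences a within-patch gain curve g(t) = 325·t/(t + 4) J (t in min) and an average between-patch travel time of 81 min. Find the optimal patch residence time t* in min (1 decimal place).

Optimal t* satisfies g'(t*) = g(t*)/(T + t*).
g'(t) = 325·4/(t + 4)². Setting 325·4/(t+4)² = 325t/[(t+4)(81+t)] gives 4(81+t) = t(t+4), so t² = 4×81 = 324.
t* = √324 = 18 min.

18.0 min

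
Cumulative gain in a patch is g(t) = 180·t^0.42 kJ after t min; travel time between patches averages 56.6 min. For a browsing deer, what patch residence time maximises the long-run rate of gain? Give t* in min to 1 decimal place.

41.0 min

Maximise g(t)/(T+t): set derivative to zero → g'(t)(T+t) = g(t).
g'(t) = 0.42·180·t^-0.58. Setting 0.42·180·t^-0.58 = 180·t^0.42/(56.6+t) gives 0.42(56.6+t) = t, so 0.58·t = 0.42×56.6.
t* = 0.42×56.6/0.58 = 40.99 min.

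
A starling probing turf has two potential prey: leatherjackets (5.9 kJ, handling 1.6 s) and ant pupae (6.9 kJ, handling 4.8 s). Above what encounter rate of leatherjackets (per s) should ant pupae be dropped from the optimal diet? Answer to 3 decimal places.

Drop ant pupae once their profitability E₂/h₂ falls below the rate achievable on leatherjackets alone: E₂/h₂ = λE₁/(1 + λh₁).
Solve for λ: λE₁h₂ = E₂(1 + λh₁) → λ(E₁h₂ − E₂h₁) = E₂ → λ = E₂/(E₁h₂ − E₂h₁).
λ = 6.9/(5.9×4.8 − 6.9×1.6) = 6.9/17.28 = 0.3993 per s.

0.399 per s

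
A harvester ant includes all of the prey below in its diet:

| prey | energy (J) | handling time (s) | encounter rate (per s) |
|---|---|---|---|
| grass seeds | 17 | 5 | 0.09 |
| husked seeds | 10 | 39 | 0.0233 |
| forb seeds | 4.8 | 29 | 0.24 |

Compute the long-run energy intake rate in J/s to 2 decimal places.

0.31 J/s

R = (0.09×17 + 0.0233×10 + 0.24×4.8) / (1 + 0.09×5 + 0.0233×39 + 0.24×29) = 2.915/9.319 = 0.3128 J/s.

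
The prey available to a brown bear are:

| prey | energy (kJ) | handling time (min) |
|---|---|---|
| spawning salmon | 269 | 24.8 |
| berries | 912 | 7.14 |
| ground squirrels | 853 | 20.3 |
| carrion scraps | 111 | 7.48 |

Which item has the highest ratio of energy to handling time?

berries

Profitability E/h (kJ/min): spawning salmon = 269/24.8 = 10.8, berries = 912/7.14 = 128, ground squirrels = 853/20.3 = 42, carrion scraps = 111/7.48 = 14.8.
Ranked: berries > ground squirrels > carrion scraps > spawning salmon.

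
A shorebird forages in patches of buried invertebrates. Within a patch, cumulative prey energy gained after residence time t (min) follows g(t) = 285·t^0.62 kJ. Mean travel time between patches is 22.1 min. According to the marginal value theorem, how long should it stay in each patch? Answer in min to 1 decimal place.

36.1 min

By the marginal value theorem, leave when the instantaneous gain rate g'(t) equals the habitat-wide average g(t)/(T + t).
g'(t) = 0.62·285·t^-0.38. Setting 0.62·285·t^-0.38 = 285·t^0.62/(22.1+t) gives 0.62(22.1+t) = t, so 0.38·t = 0.62×22.1.
t* = 0.62×22.1/0.38 = 36.06 min.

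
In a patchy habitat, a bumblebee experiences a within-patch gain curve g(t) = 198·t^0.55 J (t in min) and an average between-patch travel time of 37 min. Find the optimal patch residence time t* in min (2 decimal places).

By the marginal value theorem, leave when the instantaneous gain rate g'(t) equals the habitat-wide average g(t)/(T + t).
g'(t) = 0.55·198·t^-0.45. Setting 0.55·198·t^-0.45 = 198·t^0.55/(37+t) gives 0.55(37+t) = t, so 0.45·t = 0.55×37.
t* = 0.55×37/0.45 = 45.22 min.

45.22 min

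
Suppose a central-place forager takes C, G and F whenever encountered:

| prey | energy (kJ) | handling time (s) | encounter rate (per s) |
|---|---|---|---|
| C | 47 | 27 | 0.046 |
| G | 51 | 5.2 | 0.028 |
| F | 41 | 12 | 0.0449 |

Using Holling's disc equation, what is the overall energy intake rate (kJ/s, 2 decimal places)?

1.86 kJ/s

Energy encountered per unit search time: 0.046×47 + 0.028×51 + 0.0449×41 = 5.431 kJ/s.
Handling time per unit search time: 0.046×27 + 0.028×5.2 + 0.0449×12 = 1.926.
Rate = 5.431/(1 + 1.926) = 1.856 kJ/s.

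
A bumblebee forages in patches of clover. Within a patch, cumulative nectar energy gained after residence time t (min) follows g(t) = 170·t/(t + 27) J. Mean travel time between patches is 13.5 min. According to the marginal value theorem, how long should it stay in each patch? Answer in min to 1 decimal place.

Optimal t* satisfies g'(t*) = g(t*)/(T + t*).
g'(t) = 170·27/(t + 27)². Setting 170·27/(t+27)² = 170t/[(t+27)(13.5+t)] gives 27(13.5+t) = t(t+27), so t² = 27×13.5 = 364.5.
t* = √364.5 = 19.09 min.

19.1 min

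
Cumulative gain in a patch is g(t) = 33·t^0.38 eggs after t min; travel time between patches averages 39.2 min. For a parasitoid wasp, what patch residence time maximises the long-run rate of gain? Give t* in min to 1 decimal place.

24.0 min

Maximise g(t)/(T+t): set derivative to zero → g'(t)(T+t) = g(t).
g'(t) = 0.38·33·t^-0.62. Setting 0.38·33·t^-0.62 = 33·t^0.38/(39.2+t) gives 0.38(39.2+t) = t, so 0.62·t = 0.38×39.2.
t* = 0.38×39.2/0.62 = 24.03 min.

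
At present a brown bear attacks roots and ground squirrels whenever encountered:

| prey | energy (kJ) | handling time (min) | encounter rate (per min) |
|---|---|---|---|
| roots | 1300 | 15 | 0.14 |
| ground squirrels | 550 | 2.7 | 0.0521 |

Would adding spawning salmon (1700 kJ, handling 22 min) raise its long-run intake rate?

Yes

Current rate: (0.14×1300 + 0.0521×550)/(1 + 0.14×15 + 0.0521×2.7) = 65 kJ/min.
spawning salmon: E/h = 1700/22 = 77.27 kJ/min.
77.27 > 65, so adding spawning salmon raises the average — include it.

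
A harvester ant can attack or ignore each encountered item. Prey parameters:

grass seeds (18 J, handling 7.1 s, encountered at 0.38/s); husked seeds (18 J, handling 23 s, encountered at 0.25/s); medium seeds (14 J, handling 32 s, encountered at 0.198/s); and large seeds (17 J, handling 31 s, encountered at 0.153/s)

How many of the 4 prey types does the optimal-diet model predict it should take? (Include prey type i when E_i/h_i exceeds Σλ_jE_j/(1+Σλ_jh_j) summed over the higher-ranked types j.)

1

Rank by E/h (J/s): grass seeds 2.54, husked seeds 0.783, large seeds 0.548, medium seeds 0.438. Include each in turn until the next type's E/h falls below the running intake rate.
Rate on top 1: 1.85. husked seeds: 0.783 < 1.85 → exclude; stop.
Optimal diet: grass seeds — 1 of 4 types.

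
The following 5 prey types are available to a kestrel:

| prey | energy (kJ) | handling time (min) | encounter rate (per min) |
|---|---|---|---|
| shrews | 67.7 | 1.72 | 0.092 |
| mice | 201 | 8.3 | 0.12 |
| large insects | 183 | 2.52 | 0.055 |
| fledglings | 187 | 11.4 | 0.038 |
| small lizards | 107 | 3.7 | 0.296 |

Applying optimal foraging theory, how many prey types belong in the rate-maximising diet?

4

Profitabilities (E/h, kJ/min): large insects 72.6, shrews 39.4, small lizards 28.9, mice 24.2, fledglings 16.4. Add prey in this order while the next type's profitability exceeds the intake rate on those already taken.
Rate on top 1: 8.84. shrews: 39.4 > 8.84 → include.
Rate on top 2: 12.56. small lizards: 28.9 > 12.56 → include.
Rate on top 3: 20.05. mice: 24.2 > 20.05 → include.
Rate on top 4: 21.28. fledglings: 16.4 < 21.28 → exclude; stop.
Optimal diet: large insects, shrews, small lizards, mice — 4 of 5 types.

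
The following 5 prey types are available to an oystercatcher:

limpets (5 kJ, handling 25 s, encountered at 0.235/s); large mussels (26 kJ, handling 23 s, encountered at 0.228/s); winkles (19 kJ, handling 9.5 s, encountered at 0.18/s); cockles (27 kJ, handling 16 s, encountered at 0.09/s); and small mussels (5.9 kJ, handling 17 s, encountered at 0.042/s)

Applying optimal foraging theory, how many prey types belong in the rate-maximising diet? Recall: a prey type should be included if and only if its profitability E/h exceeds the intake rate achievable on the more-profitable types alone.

2

E/h in descending order: winkles 2, cockles 1.69, large mussels 1.13, small mussels 0.347, limpets 0.2 kJ/s. The optimal diet is the largest prefix of this list for which every included type satisfies E_i/h_i > R on the types above it.
Rate on top 1: 1.262. cockles: 1.69 > 1.262 → include.
Rate on top 2: 1.41. large mussels: 1.13 < 1.41 → exclude; stop.
Optimal diet: winkles, cockles — 2 of 5 types.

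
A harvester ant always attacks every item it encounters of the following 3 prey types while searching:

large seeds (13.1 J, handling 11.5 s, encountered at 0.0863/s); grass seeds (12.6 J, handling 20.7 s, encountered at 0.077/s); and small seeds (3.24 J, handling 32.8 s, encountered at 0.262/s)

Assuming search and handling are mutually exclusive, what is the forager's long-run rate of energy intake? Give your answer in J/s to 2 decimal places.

Energy encountered per unit search time: 0.0863×13.1 + 0.077×12.6 + 0.262×3.24 = 2.95 J/s.
Handling time per unit search time: 0.0863×11.5 + 0.077×20.7 + 0.262×32.8 = 11.18.
Rate = 2.95/(1 + 11.18) = 0.2422 J/s.

0.24 J/s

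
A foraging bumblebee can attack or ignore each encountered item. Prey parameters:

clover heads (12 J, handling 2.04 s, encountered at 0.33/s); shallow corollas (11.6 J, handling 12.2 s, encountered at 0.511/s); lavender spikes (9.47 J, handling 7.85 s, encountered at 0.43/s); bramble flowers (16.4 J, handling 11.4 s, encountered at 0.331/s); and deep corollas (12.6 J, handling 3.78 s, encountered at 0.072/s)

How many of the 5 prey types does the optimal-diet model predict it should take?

2

Profitabilities (E/h, J/s): clover heads 5.88, deep corollas 3.33, bramble flowers 1.44, lavender spikes 1.21, shallow corollas 0.951. Add prey in this order while the next type's profitability exceeds the intake rate on those already taken.
Rate on top 1: 2.367. deep corollas: 3.33 > 2.367 → include.
Rate on top 2: 2.502. bramble flowers: 1.44 < 2.502 → exclude; stop.
Optimal diet: clover heads, deep corollas — 2 of 5 types.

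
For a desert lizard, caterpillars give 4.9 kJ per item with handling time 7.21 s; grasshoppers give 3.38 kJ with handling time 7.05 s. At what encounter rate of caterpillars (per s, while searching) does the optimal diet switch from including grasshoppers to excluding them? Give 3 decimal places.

At the threshold, the rate on caterpillars alone equals the profitability of grasshoppers: λ·4.9/(1 + λ·7.21) = 3.38/7.05 = 0.4794.
Rearranging, λ(4.9 − 0.4794×7.21) = 0.4794, so λ = 0.4794/1.443 = 0.3322 per s.

0.332 per s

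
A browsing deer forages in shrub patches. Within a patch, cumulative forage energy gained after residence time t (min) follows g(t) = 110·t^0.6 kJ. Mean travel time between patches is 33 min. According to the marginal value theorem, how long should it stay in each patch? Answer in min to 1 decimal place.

49.5 min

Maximise g(t)/(T+t): set derivative to zero → g'(t)(T+t) = g(t).
g'(t) = 0.6·110·t^-0.4. Setting 0.6·110·t^-0.4 = 110·t^0.6/(33+t) gives 0.6(33+t) = t, so 0.40·t = 0.6×33.
t* = 0.6×33/0.40 = 49.5 min.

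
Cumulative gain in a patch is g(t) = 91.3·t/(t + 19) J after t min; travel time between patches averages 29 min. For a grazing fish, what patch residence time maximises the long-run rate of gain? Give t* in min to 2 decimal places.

By the marginal value theorem, leave when the instantaneous gain rate g'(t) equals the habitat-wide average g(t)/(T + t).
g'(t) = 91.3·19/(t + 19)². Setting 91.3·19/(t+19)² = 91.3t/[(t+19)(29+t)] gives 19(29+t) = t(t+19), so t² = 19×29 = 551.
t* = √551 = 23.47 min.

23.47 min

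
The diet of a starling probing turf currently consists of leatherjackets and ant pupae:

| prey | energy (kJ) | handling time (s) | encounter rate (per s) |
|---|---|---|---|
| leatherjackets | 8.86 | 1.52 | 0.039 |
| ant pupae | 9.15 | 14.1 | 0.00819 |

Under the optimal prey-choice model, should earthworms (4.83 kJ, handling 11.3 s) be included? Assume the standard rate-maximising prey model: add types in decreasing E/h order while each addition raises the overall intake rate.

Yes

Intake rate on the current diet: R = (0.039×8.86 + 0.00819×9.15) / (1 + 0.039×1.52 + 0.00819×14.1) = 0.4205/1.175 = 0.3579 kJ/s.
Profitability of earthworms: 4.83/11.3 = 0.4274 kJ/s.
Since 0.4274 > R, including earthworms increases the long-run rate.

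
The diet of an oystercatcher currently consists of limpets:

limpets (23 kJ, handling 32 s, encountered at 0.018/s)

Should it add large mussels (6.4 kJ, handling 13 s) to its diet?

Current rate: (0.018×23)/(1 + 0.018×32) = 0.2627 kJ/s.
Profitability of large mussels: 6.4/13 = 0.4923 kJ/s.
0.4923 > 0.2627, so adding large mussels raises the average — include it.

Yes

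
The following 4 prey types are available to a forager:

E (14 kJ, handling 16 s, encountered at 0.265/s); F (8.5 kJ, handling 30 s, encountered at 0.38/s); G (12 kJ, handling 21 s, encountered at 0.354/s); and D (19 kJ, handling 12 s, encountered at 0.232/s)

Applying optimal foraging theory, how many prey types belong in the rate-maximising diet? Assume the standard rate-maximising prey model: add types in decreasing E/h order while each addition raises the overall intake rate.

1

Rank by E/h (kJ/s): D 1.58, E 0.875, G 0.571, F 0.283. Include each in turn until the next type's E/h falls below the running intake rate.
Rate on top 1: 1.165. E: 0.875 < 1.165 → exclude; stop.
Optimal diet: D — 1 of 4 types.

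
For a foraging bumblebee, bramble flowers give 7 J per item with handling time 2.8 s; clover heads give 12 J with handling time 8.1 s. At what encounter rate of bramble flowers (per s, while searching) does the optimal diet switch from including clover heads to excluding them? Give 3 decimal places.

0.519 per s

The zero-one rule: include clover heads iff E₂/h₂ > λE₁/(1+λh₁). Equality gives the switch point.
λE₁h₂ = E₂ + λE₂h₁ ⇒ λ = E₂/(E₁h₂ − E₂h₁) = 12/(56.7 − 33.6) = 0.5195 per s.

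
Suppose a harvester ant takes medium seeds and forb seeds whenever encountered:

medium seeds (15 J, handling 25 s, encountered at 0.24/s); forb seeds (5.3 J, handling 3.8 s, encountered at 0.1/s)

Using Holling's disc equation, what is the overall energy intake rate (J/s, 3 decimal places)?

0.560 J/s

R = (0.24×15 + 0.1×5.3) / (1 + 0.24×25 + 0.1×3.8) = 4.13/7.38 = 0.5596 J/s.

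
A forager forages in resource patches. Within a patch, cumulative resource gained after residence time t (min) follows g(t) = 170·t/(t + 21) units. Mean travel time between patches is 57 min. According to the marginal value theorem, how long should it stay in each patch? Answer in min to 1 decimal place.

34.6 min

Optimal t* satisfies g'(t*) = g(t*)/(T + t*).
g'(t) = 170·21/(t + 21)². Setting 170·21/(t+21)² = 170t/[(t+21)(57+t)] gives 21(57+t) = t(t+21), so t² = 21×57 = 1197.
t* = √1197 = 34.6 min.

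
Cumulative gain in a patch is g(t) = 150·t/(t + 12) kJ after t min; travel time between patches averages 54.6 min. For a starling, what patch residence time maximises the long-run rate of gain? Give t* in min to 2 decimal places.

Maximise g(t)/(T+t): set derivative to zero → g'(t)(T+t) = g(t).
g'(t) = 150·12/(t + 12)². Setting 150·12/(t+12)² = 150t/[(t+12)(54.6+t)] gives 12(54.6+t) = t(t+12), so t² = 12×54.6 = 655.2.
t* = √655.2 = 25.6 min.

25.60 min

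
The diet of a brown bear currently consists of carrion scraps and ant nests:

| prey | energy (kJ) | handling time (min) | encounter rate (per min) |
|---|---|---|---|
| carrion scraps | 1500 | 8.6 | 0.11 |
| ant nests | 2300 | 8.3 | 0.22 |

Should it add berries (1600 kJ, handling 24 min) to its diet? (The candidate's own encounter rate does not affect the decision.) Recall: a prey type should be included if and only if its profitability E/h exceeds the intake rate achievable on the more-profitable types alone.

Current rate: (0.11×1500 + 0.22×2300)/(1 + 0.11×8.6 + 0.22×8.3) = 177.9 kJ/min.
Profitability of berries: 1600/24 = 66.67 kJ/min.
Since 66.67 < R, time spent handling berries is better spent searching.

No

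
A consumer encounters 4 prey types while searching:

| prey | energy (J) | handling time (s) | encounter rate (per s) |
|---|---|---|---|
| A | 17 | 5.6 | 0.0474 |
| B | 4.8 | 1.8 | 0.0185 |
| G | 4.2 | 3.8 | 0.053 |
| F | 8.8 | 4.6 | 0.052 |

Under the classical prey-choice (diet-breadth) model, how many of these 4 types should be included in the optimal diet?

E/h in descending order: A 3.04, B 2.67, F 1.91, G 1.11 J/s. The optimal diet is the largest prefix of this list for which every included type satisfies E_i/h_i > R on the types above it.
Rate on top 1: 0.6368. B: 2.67 > 0.6368 → include.
Rate on top 2: 0.6888. F: 1.91 > 0.6888 → include.
Rate on top 3: 0.8792. G: 1.11 > 0.8792 → include.
Optimal diet: A, B, F, G — 4 of 4 types.

4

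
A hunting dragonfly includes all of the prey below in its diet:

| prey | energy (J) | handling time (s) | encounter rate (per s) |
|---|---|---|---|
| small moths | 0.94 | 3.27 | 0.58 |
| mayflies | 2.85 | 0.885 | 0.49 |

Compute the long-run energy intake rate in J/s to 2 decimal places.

R = (0.58×0.94 + 0.49×2.85) / (1 + 0.58×3.27 + 0.49×0.885) = 1.942/3.33 = 0.583 J/s.

0.58 J/s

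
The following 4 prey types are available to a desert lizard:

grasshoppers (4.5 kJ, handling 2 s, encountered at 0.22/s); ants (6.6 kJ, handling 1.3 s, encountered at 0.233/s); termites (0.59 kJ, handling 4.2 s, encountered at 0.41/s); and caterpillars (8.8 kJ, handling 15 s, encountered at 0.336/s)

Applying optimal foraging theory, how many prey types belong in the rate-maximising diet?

Rank by E/h (kJ/s): ants 5.08, grasshoppers 2.25, caterpillars 0.587, termites 0.14. Include each in turn until the next type's E/h falls below the running intake rate.
Rate on top 1: 1.18. grasshoppers: 2.25 > 1.18 → include.
Rate on top 2: 1.45. caterpillars: 0.587 < 1.45 → exclude; stop.
Optimal diet: ants, grasshoppers — 2 of 4 types.

2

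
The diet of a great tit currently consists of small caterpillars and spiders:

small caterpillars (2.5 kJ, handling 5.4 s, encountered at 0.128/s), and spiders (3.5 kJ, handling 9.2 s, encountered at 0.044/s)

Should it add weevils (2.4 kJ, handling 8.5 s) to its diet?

Yes

Intake rate on the current diet: R = (0.128×2.5 + 0.044×3.5) / (1 + 0.128×5.4 + 0.044×9.2) = 0.474/2.096 = 0.2261 kJ/s.
weevils: E/h = 2.4/8.5 = 0.2824 kJ/s.
0.2824 > 0.2261, so adding weevils raises the average — include it.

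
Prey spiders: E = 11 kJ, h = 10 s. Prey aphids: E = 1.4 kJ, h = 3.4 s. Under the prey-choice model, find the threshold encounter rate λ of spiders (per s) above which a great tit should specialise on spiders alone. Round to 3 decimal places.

0.060 per s

The zero-one rule: include aphids iff E₂/h₂ > λE₁/(1+λh₁). Equality gives the switch point.
λE₁h₂ = E₂ + λE₂h₁ ⇒ λ = E₂/(E₁h₂ − E₂h₁) = 1.4/(37.4 − 14) = 0.05983 per s.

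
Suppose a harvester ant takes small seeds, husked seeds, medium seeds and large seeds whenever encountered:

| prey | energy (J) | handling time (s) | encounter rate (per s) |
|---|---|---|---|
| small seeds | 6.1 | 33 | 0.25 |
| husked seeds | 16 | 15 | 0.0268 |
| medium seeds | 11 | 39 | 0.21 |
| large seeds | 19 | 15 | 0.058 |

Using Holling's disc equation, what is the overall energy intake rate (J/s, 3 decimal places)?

R = (0.25×6.1 + 0.0268×16 + 0.21×11 + 0.058×19) / (1 + 0.25×33 + 0.0268×15 + 0.21×39 + 0.058×15) = 5.366/18.71 = 0.2868 J/s.

0.287 J/s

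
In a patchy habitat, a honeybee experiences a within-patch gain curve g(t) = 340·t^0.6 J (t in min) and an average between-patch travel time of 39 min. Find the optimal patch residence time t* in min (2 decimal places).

58.50 min

Optimal t* satisfies g'(t*) = g(t*)/(T + t*).
g'(t) = 0.6·340·t^-0.4. Setting 0.6·340·t^-0.4 = 340·t^0.6/(39+t) gives 0.6(39+t) = t, so 0.40·t = 0.6×39.
t* = 0.6×39/0.40 = 58.5 min.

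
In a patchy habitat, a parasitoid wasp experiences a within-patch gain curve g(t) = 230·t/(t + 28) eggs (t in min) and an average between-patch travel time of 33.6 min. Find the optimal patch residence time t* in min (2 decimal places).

Maximise g(t)/(T+t): set derivative to zero → g'(t)(T+t) = g(t).
g'(t) = 230·28/(t + 28)². Setting 230·28/(t+28)² = 230t/[(t+28)(33.6+t)] gives 28(33.6+t) = t(t+28), so t² = 28×33.6 = 940.8.
t* = √940.8 = 30.67 min.

30.67 min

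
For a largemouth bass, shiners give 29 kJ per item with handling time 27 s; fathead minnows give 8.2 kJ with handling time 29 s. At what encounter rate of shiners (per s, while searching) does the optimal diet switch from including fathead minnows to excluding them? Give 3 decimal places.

0.013 per s

At the threshold, the rate on shiners alone equals the profitability of fathead minnows: λ·29/(1 + λ·27) = 8.2/29 = 0.2828.
Rearranging, λ(29 − 0.2828×27) = 0.2828, so λ = 0.2828/21.37 = 0.01323 per s.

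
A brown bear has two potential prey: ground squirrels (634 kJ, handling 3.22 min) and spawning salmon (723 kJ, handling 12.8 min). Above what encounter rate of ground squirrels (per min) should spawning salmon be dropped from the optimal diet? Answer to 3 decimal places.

Drop spawning salmon once their profitability E₂/h₂ falls below the rate achievable on ground squirrels alone: E₂/h₂ = λE₁/(1 + λh₁).
Solve for λ: λE₁h₂ = E₂(1 + λh₁) → λ(E₁h₂ − E₂h₁) = E₂ → λ = E₂/(E₁h₂ − E₂h₁).
λ = 723/(634×12.8 − 723×3.22) = 723/5787 = 0.1249 per min.

0.125 per min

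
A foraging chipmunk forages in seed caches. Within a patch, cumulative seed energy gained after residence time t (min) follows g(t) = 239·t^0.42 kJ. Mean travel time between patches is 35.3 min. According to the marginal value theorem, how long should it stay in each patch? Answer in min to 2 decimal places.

Maximise g(t)/(T+t): set derivative to zero → g'(t)(T+t) = g(t).
g'(t) = 0.42·239·t^-0.58. Setting 0.42·239·t^-0.58 = 239·t^0.42/(35.3+t) gives 0.42(35.3+t) = t, so 0.58·t = 0.42×35.3.
t* = 0.42×35.3/0.58 = 25.56 min.

25.56 min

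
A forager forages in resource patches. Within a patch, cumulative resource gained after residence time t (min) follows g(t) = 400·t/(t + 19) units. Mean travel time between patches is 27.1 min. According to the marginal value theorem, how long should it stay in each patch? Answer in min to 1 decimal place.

22.7 min

Optimal t* satisfies g'(t*) = g(t*)/(T + t*).
g'(t) = 400·19/(t + 19)². Setting 400·19/(t+19)² = 400t/[(t+19)(27.1+t)] gives 19(27.1+t) = t(t+19), so t² = 19×27.1 = 514.9.
t* = √514.9 = 22.69 min.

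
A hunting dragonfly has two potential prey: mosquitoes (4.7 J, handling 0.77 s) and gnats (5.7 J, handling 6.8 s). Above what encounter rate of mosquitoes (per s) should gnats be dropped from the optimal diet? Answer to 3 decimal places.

At the threshold, the rate on mosquitoes alone equals the profitability of gnats: λ·4.7/(1 + λ·0.77) = 5.7/6.8 = 0.8382.
Rearranging, λ(4.7 − 0.8382×0.77) = 0.8382, so λ = 0.8382/4.055 = 0.2067 per s.

0.207 per s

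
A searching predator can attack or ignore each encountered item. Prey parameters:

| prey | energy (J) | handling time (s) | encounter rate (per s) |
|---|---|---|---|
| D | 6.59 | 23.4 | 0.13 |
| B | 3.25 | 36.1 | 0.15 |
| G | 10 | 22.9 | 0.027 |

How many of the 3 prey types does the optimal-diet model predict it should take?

Rank by E/h (J/s): G 0.437, D 0.282, B 0.09. Include each in turn until the next type's E/h falls below the running intake rate.
Rate on top 1: 0.1668. D: 0.282 > 0.1668 → include.
Rate on top 2: 0.2418. B: 0.09 < 0.2418 → exclude; stop.
Optimal diet: G, D — 2 of 3 types.

2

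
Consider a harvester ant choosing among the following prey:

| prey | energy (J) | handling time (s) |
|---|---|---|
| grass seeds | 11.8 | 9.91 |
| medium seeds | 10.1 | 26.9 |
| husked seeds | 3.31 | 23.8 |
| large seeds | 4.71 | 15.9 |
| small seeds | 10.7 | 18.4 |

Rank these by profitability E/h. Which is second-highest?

Profitability E/h (J/s): grass seeds = 11.8/9.91 = 1.19, medium seeds = 10.1/26.9 = 0.375, husked seeds = 3.31/23.8 = 0.139, large seeds = 4.71/15.9 = 0.296, small seeds = 10.7/18.4 = 0.582.
Ranked: grass seeds > small seeds > medium seeds > large seeds > husked seeds.

small seeds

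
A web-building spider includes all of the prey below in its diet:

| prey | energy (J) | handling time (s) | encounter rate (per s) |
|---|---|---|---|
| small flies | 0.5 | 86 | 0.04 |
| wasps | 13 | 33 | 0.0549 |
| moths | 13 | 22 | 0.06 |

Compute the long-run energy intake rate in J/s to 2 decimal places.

R = Σλ_iE_i / (1 + Σλ_ih_i)
Numerator: 0.04×0.5 + 0.0549×13 + 0.06×13 = 1.514
Denominator: 1 + 0.04×86 + 0.0549×33 + 0.06×22 = 7.572
R = 1.514/7.572 = 0.1999 J/s

0.20 J/s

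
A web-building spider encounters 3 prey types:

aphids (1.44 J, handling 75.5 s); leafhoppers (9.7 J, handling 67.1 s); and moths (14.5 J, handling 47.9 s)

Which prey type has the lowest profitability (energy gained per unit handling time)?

In descending order of E/h:
moths: 14.5/47.9 = 0.303 J/s
leafhoppers: 9.7/67.1 = 0.145 J/s
aphids: 1.44/75.5 = 0.0191 J/s

aphids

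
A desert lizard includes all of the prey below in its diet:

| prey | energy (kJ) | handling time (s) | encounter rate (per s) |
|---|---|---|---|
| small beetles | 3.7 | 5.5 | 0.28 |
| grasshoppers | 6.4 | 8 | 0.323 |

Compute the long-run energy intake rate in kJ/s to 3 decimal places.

R = (0.28×3.7 + 0.323×6.4) / (1 + 0.28×5.5 + 0.323×8) = 3.103/5.124 = 0.6056 kJ/s.

0.606 kJ/s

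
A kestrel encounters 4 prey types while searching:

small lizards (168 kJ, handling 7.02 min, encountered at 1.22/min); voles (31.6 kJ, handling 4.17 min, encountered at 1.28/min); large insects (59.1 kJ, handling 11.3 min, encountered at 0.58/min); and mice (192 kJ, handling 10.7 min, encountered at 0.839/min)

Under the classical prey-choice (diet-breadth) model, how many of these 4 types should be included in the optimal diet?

1

Profitabilities (E/h, kJ/min): small lizards 23.9, mice 17.9, voles 7.58, large insects 5.23. Add prey in this order while the next type's profitability exceeds the intake rate on those already taken.
Rate on top 1: 21.43. mice: 17.9 < 21.43 → exclude; stop.
Optimal diet: small lizards — 1 of 4 types.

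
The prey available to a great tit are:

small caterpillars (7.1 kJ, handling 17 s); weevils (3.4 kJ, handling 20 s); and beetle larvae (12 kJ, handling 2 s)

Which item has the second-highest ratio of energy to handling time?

Profitability E/h (kJ/s): small caterpillars = 7.1/17 = 0.418, weevils = 3.4/20 = 0.17, beetle larvae = 12/2 = 6.
Ranked: beetle larvae > small caterpillars > weevils.

small caterpillars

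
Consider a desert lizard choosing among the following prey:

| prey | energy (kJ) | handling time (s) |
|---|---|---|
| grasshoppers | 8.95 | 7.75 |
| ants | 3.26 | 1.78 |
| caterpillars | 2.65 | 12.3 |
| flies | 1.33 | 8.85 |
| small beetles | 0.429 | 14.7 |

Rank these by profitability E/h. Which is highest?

Profitability E/h (kJ/s): grasshoppers = 8.95/7.75 = 1.15, ants = 3.26/1.78 = 1.83, caterpillars = 2.65/12.3 = 0.215, flies = 1.33/8.85 = 0.15, small beetles = 0.429/14.7 = 0.0292.
Ranked: ants > grasshoppers > caterpillars > flies > small beetles.

ants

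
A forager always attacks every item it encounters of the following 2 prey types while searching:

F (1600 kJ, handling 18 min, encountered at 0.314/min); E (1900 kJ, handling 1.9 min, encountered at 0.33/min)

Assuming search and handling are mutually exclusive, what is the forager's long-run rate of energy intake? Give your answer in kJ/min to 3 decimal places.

155.159 kJ/min

Energy encountered per unit search time: 0.314×1600 + 0.33×1900 = 1129 kJ/min.
Handling time per unit search time: 0.314×18 + 0.33×1.9 = 6.279.
Rate = 1129/(1 + 6.279) = 155.2 kJ/min.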